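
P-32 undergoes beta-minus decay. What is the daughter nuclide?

S-32

Beta-minus decay: mass number changes by +0, atomic number by +1.
A: 32 = 32; Z: 15 + 1 = 16.
Z = 16 is sulfur, so the daughter is S-32.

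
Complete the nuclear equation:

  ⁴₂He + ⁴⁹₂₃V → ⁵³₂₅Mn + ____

Conserve mass number: 4 + 49 = 53 + A, so A = 0.
Conserve atomic number: 2 + 23 = 25 + Z, so Z = 0.
A = 0 and Z = 0 is ⁰₀γ — a gamma ray.

gamma ray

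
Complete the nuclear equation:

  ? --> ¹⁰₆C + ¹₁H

Conserve mass number: A = 10 + 1, so A = 11.
Conserve atomic number: Z = 6 + 1, so Z = 7.
Z = 7 is nitrogen, so the species is ¹¹₇N.

N-11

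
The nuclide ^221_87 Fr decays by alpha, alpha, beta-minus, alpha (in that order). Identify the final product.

Pb-209

Start: (A, Z) = (221, 87).
After α: (217, 85).
After α: (213, 83).
After β⁻: (213, 84).
After α: (209, 82).
Z = 82 is lead.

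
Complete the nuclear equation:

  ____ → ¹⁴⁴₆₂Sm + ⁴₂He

Conserve mass number: A = 144 + 4, so A = 148.
Conserve atomic number: Z = 62 + 2, so Z = 64.
Z = 64 is gadolinium, so the species is ¹⁴⁸₆₄Gd.

Gd-148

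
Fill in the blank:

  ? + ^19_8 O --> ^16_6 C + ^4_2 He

neutron

Conserve mass number: A + 19 = 16 + 4, so A = 1.
Conserve atomic number: Z + 8 = 6 + 2, so Z = 0.
A = 1 and Z = 0 is ^1_0 n — a neutron.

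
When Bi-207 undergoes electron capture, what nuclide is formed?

Electron capture: mass number changes by +0, atomic number by -1.
A: 207 = 207; Z: 83 − 1 = 82.
Z = 82 is lead, so the daughter is Pb-207.

Pb-207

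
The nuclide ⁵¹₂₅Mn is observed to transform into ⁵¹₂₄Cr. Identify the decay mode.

beta-plus decay or electron capture

ΔA = 51 − 51 = 0; ΔZ = 24 − 25 = -1.
A is unchanged and Z drops by 1 — a proton has become a neutron (β⁺ emission or electron capture).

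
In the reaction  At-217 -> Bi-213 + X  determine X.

Conserve mass number: 217 = 213 + A, so A = 4.
Conserve atomic number: 85 = 83 + Z, so Z = 2.
A = 4 and Z = 2 is He-4 — an alpha particle.

alpha particle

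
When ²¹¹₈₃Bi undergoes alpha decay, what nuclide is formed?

Tl-207

Alpha decay: mass number changes by -4, atomic number by -2.
A: 211 − 4 = 207; Z: 83 − 2 = 81.
Z = 81 is thallium, so the daughter is ²⁰⁷₈₁Tl.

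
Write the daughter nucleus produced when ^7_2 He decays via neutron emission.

Neutron emission: mass number changes by -1, atomic number by +0.
A: 7 − 1 = 6; Z: 2 = 2.
Z = 2 is helium, so the daughter is ^6_2 He.

He-6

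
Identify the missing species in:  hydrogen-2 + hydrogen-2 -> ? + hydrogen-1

H-3

Conserve mass number: 2 + 2 = A + 1, so A = 3.
Conserve atomic number: 1 + 1 = Z + 1, so Z = 1.
A = 3 and Z = 1 is hydrogen-3 — a triton.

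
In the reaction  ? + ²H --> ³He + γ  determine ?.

proton

Conserve mass number: A + 2 = 3 + 0, so A = 1.
Conserve atomic number: Z + 1 = 2 + 0, so Z = 1.
A = 1 and Z = 1 is ¹H — a proton.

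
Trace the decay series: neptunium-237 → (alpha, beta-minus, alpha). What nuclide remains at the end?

Start: (A, Z) = (237, 93).
After α: (233, 91).
After β⁻: (233, 92).
After α: (229, 90).
Z = 90 is thorium.

Th-229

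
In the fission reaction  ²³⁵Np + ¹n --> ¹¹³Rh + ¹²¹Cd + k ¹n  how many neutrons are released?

2

Conserve mass number: 236 = 113 + 121 + k, so k = 236 − 234 = 2.
Check atomic number: 93 = 45 + 48 + 0 = 93. ✓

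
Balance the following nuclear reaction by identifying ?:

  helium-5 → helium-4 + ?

neutron

Conserve mass number: 5 = 4 + A, so A = 1.
Conserve atomic number: 2 = 2 + Z, so Z = 0.
A = 1 and Z = 0 is neutron — a neutron.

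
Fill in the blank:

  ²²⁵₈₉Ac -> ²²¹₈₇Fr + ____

Conserve mass number: 225 = 221 + A, so A = 4.
Conserve atomic number: 89 = 87 + Z, so Z = 2.
A = 4 and Z = 2 is ⁴₂He — an alpha particle.

alpha particle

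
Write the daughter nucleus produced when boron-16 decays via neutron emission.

Neutron emission: mass number changes by -1, atomic number by +0.
A: 16 − 1 = 15; Z: 5 = 5.
Z = 5 is boron, so the daughter is boron-15.

B-15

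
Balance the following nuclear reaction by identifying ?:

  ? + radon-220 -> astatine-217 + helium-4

Conserve mass number: A + 220 = 217 + 4, so A = 1.
Conserve atomic number: Z + 86 = 85 + 2, so Z = 1.
A = 1 and Z = 1 is hydrogen-1 — a proton.

proton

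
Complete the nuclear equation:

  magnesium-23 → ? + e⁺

Na-23

Conserve mass number: 23 = A + 0, so A = 23.
Conserve atomic number: 12 = Z + 1, so Z = 11.
Z = 11 is sodium, so the species is sodium-23.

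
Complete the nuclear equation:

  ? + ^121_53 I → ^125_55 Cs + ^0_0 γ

alpha particle

Conserve mass number: A + 121 = 125 + 0, so A = 4.
Conserve atomic number: Z + 53 = 55 + 0, so Z = 2.
A = 4 and Z = 2 is ^4_2 He — an alpha particle.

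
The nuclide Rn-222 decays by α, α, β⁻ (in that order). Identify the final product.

Start: (A, Z) = (222, 86).
After α: (218, 84).
After α: (214, 82).
After β⁻: (214, 83).
Z = 83 is bismuth.

Bi-214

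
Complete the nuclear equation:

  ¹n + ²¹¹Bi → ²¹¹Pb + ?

Conserve mass number: 1 + 211 = 211 + A, so A = 1.
Conserve atomic number: 0 + 83 = 82 + Z, so Z = 1.
A = 1 and Z = 1 is ¹H — a proton.

proton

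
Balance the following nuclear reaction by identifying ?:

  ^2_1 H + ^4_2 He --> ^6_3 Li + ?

gamma ray

Conserve mass number: 2 + 4 = 6 + A, so A = 0.
Conserve atomic number: 1 + 2 = 3 + Z, so Z = 0.
A = 0 and Z = 0 is ^0_0 γ — a gamma ray.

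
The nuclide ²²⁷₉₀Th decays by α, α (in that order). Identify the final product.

Rn-219

Start: (A, Z) = (227, 90).
After α: (223, 88).
After α: (219, 86).
Z = 86 is radon.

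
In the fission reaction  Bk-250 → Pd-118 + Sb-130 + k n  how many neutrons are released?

2

Conserve mass number: 250 = 118 + 130 + k, so k = 250 − 248 = 2.
Check atomic number: 97 = 46 + 51 + 0 = 97. ✓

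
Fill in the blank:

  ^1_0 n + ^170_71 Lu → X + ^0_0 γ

Lu-171

Conserve mass number: 1 + 170 = A + 0, so A = 171.
Conserve atomic number: 0 + 71 = Z + 0, so Z = 71.
Z = 71 is lutetium, so the species is ^171_71 Lu.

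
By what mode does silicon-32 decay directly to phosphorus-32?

beta-minus decay

ΔA = 32 − 32 = 0; ΔZ = 15 − 14 = +1.
A is unchanged and Z rises by 1 — a neutron has become a proton (β⁻ decay).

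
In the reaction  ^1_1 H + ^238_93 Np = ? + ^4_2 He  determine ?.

U-235

Conserve mass number: 1 + 238 = A + 4, so A = 235.
Conserve atomic number: 1 + 93 = Z + 2, so Z = 92.
Z = 92 is uranium, so the species is ^235_92 U.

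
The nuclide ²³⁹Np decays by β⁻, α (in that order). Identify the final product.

Start: (A, Z) = (239, 93).
After β⁻: (239, 94).
After α: (235, 92).
Z = 92 is uranium.

U-235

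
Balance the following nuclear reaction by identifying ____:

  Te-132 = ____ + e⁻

I-132

Conserve mass number: 132 = A + 0, so A = 132.
Conserve atomic number: 52 = Z − 1, so Z = 53.
Z = 53 is iodine, so the species is I-132.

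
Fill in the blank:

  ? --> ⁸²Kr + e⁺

Rb-82

Conserve mass number: A = 82 + 0, so A = 82.
Conserve atomic number: Z = 36 + 1, so Z = 37.
Z = 37 is rubidium, so the species is ⁸²Rb.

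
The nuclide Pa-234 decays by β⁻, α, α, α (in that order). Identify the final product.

Start: (A, Z) = (234, 91).
After β⁻: (234, 92).
After α: (230, 90).
After α: (226, 88).
After α: (222, 86).
Z = 86 is radon.

Rn-222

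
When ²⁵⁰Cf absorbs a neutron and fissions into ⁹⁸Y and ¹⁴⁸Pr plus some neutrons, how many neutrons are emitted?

5

Conserve mass number: 251 = 98 + 148 + k, so k = 251 − 246 = 5.
Check atomic number: 98 = 39 + 59 + 0 = 98. ✓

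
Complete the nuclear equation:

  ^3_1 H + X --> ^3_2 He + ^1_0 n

proton

Conserve mass number: 3 + A = 3 + 1, so A = 1.
Conserve atomic number: 1 + Z = 2 + 0, so Z = 1.
A = 1 and Z = 1 is ^1_1 H — a proton.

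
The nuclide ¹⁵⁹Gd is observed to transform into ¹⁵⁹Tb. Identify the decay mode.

ΔA = 159 − 159 = 0; ΔZ = 65 − 64 = +1.
A is unchanged and Z rises by 1 — a neutron has become a proton (β⁻ decay).

beta-minus decay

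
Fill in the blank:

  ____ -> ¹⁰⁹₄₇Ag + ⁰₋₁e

Pd-109

Conserve mass number: A = 109 + 0, so A = 109.
Conserve atomic number: Z = 47 − 1, so Z = 46.
Z = 46 is palladium, so the species is ¹⁰⁹₄₆Pd.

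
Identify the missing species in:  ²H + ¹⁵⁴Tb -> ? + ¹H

Tb-155

Conserve mass number: 2 + 154 = A + 1, so A = 155.
Conserve atomic number: 1 + 65 = Z + 1, so Z = 65.
Z = 65 is terbium, so the species is ¹⁵⁵Tb.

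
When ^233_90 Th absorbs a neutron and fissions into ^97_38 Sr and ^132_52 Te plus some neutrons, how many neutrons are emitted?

5

Conserve mass number: 234 = 97 + 132 + k, so k = 234 − 229 = 5.
Check atomic number: 90 = 38 + 52 + 0 = 90. ✓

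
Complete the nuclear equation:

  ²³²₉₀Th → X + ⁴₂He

Conserve mass number: 232 = A + 4, so A = 228.
Conserve atomic number: 90 = Z + 2, so Z = 88.
Z = 88 is radium, so the species is ²²⁸₈₈Ra.

Ra-228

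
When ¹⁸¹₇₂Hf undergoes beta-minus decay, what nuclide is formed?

Beta-minus decay: mass number changes by +0, atomic number by +1.
A: 181 = 181; Z: 72 + 1 = 73.
Z = 73 is tantalum, so the daughter is ¹⁸¹₇₃Ta.

Ta-181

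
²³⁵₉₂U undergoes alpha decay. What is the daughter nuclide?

Th-231

Alpha decay: mass number changes by -4, atomic number by -2.
A: 235 − 4 = 231; Z: 92 − 2 = 90.
Z = 90 is thorium, so the daughter is ²³¹₉₀Th.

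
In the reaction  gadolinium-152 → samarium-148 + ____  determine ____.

Conserve mass number: 152 = 148 + A, so A = 4.
Conserve atomic number: 64 = 62 + Z, so Z = 2.
A = 4 and Z = 2 is helium-4 — an alpha particle.

alpha particle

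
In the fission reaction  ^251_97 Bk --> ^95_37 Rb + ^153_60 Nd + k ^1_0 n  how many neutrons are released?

Conserve mass number: 251 = 95 + 153 + k, so k = 251 − 248 = 3.
Check atomic number: 97 = 37 + 60 + 0 = 97. ✓

3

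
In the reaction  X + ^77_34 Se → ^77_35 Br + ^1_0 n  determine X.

proton

Conserve mass number: A + 77 = 77 + 1, so A = 1.
Conserve atomic number: Z + 34 = 35 + 0, so Z = 1.
A = 1 and Z = 1 is ^1_1 H — a proton.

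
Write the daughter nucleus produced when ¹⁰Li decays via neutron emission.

Neutron emission: mass number changes by -1, atomic number by +0.
A: 10 − 1 = 9; Z: 3 = 3.
Z = 3 is lithium, so the daughter is ⁹Li.

Li-9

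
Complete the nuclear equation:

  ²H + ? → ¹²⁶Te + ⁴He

Conserve mass number: 2 + A = 126 + 4, so A = 128.
Conserve atomic number: 1 + Z = 52 + 2, so Z = 53.
Z = 53 is iodine, so the species is ¹²⁸I.

I-128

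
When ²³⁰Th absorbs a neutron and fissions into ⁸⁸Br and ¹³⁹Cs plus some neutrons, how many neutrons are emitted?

Conserve mass number: 231 = 88 + 139 + k, so k = 231 − 227 = 4.
Check atomic number: 90 = 35 + 55 + 0 = 90. ✓

4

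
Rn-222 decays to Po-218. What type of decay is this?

alpha decay

ΔA = 218 − 222 = -4; ΔZ = 84 − 86 = -2.
A drops by 4 and Z drops by 2 — the signature of alpha emission.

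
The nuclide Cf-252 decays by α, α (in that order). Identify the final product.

Start: (A, Z) = (252, 98).
After α: (248, 96).
After α: (244, 94).
Z = 94 is plutonium.

Pu-244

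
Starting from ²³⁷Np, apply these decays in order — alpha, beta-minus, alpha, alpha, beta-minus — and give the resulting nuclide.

Ac-225

Start: (A, Z) = (237, 93).
After α: (233, 91).
After β⁻: (233, 92).
After α: (229, 90).
After α: (225, 88).
After β⁻: (225, 89).
Z = 89 is actinium.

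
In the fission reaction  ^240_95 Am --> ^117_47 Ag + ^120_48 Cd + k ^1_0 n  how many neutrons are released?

3

Conserve mass number: 240 = 117 + 120 + k, so k = 240 − 237 = 3.
Check atomic number: 95 = 47 + 48 + 0 = 95. ✓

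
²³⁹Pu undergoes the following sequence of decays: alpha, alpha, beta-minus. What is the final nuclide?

Start: (A, Z) = (239, 94).
After α: (235, 92).
After α: (231, 90).
After β⁻: (231, 91).
Z = 91 is protactinium.

Pa-231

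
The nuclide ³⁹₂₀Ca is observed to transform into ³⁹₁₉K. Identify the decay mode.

ΔA = 39 − 39 = 0; ΔZ = 19 − 20 = -1.
A is unchanged and Z drops by 1 — a proton has become a neutron (β⁺ emission or electron capture).

beta-plus decay or electron capture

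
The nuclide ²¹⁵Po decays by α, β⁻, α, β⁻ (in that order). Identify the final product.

Start: (A, Z) = (215, 84).
After α: (211, 82).
After β⁻: (211, 83).
After α: (207, 81).
After β⁻: (207, 82).
Z = 82 is lead.

Pb-207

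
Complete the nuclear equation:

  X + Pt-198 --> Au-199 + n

deuteron

Conserve mass number: A + 198 = 199 + 1, so A = 2.
Conserve atomic number: Z + 78 = 79 + 0, so Z = 1.
A = 2 and Z = 1 is H-2 — a deuteron.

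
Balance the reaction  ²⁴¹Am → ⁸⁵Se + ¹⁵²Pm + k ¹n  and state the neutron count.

Conserve mass number: 241 = 85 + 152 + k, so k = 241 − 237 = 4.
Check atomic number: 95 = 34 + 61 + 0 = 95. ✓

4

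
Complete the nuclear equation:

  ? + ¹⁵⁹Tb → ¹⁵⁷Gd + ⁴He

deuteron

Conserve mass number: A + 159 = 157 + 4, so A = 2.
Conserve atomic number: Z + 65 = 64 + 2, so Z = 1.
A = 2 and Z = 1 is ²H — a deuteron.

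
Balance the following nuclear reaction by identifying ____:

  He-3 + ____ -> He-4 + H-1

Conserve mass number: 3 + A = 4 + 1, so A = 2.
Conserve atomic number: 2 + Z = 2 + 1, so Z = 1.
A = 2 and Z = 1 is H-2 — a deuteron.

deuteron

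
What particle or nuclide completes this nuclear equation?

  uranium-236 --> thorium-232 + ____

alpha particle

Conserve mass number: 236 = 232 + A, so A = 4.
Conserve atomic number: 92 = 90 + Z, so Z = 2.
A = 4 and Z = 2 is helium-4 — an alpha particle.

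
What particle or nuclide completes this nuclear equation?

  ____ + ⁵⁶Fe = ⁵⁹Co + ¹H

Conserve mass number: A + 56 = 59 + 1, so A = 4.
Conserve atomic number: Z + 26 = 27 + 1, so Z = 2.
A = 4 and Z = 2 is ⁴He — an alpha particle.

alpha particle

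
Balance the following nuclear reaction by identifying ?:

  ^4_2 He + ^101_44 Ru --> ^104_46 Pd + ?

Conserve mass number: 4 + 101 = 104 + A, so A = 1.
Conserve atomic number: 2 + 44 = 46 + Z, so Z = 0.
A = 1 and Z = 0 is ^1_0 n — a neutron.

neutron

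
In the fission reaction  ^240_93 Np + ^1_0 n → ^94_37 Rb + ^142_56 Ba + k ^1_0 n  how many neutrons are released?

5

Conserve mass number: 241 = 94 + 142 + k, so k = 241 − 236 = 5.
Check atomic number: 93 = 37 + 56 + 0 = 93. ✓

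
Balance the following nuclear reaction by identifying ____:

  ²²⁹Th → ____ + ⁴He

Ra-225

Conserve mass number: 229 = A + 4, so A = 225.
Conserve atomic number: 90 = Z + 2, so Z = 88.
Z = 88 is radium, so the species is ²²⁵Ra.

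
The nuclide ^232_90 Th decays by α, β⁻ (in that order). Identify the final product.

Start: (A, Z) = (232, 90).
After α: (228, 88).
After β⁻: (228, 89).
Z = 89 is actinium.

Ac-228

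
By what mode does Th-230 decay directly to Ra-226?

alpha decay

ΔA = 226 − 230 = -4; ΔZ = 88 − 90 = -2.
A drops by 4 and Z drops by 2 — the signature of alpha emission.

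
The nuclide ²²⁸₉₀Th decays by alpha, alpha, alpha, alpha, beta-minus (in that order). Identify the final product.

Start: (A, Z) = (228, 90).
After α: (224, 88).
After α: (220, 86).
After α: (216, 84).
After α: (212, 82).
After β⁻: (212, 83).
Z = 83 is bismuth.

Bi-212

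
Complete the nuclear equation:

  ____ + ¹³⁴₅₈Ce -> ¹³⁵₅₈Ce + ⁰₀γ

Conserve mass number: A + 134 = 135 + 0, so A = 1.
Conserve atomic number: Z + 58 = 58 + 0, so Z = 0.
A = 1 and Z = 0 is ¹₀n — a neutron.

neutron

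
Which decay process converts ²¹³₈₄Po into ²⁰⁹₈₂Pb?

ΔA = 209 − 213 = -4; ΔZ = 82 − 84 = -2.
A drops by 4 and Z drops by 2 — the signature of alpha emission.

alpha decay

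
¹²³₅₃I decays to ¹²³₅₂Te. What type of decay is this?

beta-plus decay or electron capture

ΔA = 123 − 123 = 0; ΔZ = 52 − 53 = -1.
A is unchanged and Z drops by 1 — a proton has become a neutron (β⁺ emission or electron capture).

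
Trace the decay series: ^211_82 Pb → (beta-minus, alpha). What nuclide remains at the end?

Tl-207

Start: (A, Z) = (211, 82).
After β⁻: (211, 83).
After α: (207, 81).
Z = 81 is thallium.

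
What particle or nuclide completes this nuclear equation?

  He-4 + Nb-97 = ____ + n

Tc-100

Conserve mass number: 4 + 97 = A + 1, so A = 100.
Conserve atomic number: 2 + 41 = Z + 0, so Z = 43.
Z = 43 is technetium, so the species is Tc-100.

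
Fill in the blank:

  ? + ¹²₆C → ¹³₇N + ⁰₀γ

Conserve mass number: A + 12 = 13 + 0, so A = 1.
Conserve atomic number: Z + 6 = 7 + 0, so Z = 1.
A = 1 and Z = 1 is ¹₁H — a proton.

proton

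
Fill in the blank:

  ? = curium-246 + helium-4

Cf-250

Conserve mass number: A = 246 + 4, so A = 250.
Conserve atomic number: Z = 96 + 2, so Z = 98.
Z = 98 is californium, so the species is californium-250.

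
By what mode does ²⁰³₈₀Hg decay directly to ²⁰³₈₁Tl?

ΔA = 203 − 203 = 0; ΔZ = 81 − 80 = +1.
A is unchanged and Z rises by 1 — a neutron has become a proton (β⁻ decay).

beta-minus decay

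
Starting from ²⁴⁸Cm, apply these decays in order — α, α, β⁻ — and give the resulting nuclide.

Np-240

Start: (A, Z) = (248, 96).
After α: (244, 94).
After α: (240, 92).
After β⁻: (240, 93).
Z = 93 is neptunium.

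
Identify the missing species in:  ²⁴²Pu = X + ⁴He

U-238

Conserve mass number: 242 = A + 4, so A = 238.
Conserve atomic number: 94 = Z + 2, so Z = 92.
Z = 92 is uranium, so the species is ²³⁸U.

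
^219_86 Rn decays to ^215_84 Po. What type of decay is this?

alpha decay

ΔA = 215 − 219 = -4; ΔZ = 84 − 86 = -2.
A drops by 4 and Z drops by 2 — the signature of alpha emission.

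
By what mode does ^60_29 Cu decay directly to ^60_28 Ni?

beta-plus decay or electron capture

ΔA = 60 − 60 = 0; ΔZ = 28 − 29 = -1.
A is unchanged and Z drops by 1 — a proton has become a neutron (β⁺ emission or electron capture).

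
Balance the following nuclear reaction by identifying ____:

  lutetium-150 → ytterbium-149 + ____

proton

Conserve mass number: 150 = 149 + A, so A = 1.
Conserve atomic number: 71 = 70 + Z, so Z = 1.
A = 1 and Z = 1 is hydrogen-1 — a proton.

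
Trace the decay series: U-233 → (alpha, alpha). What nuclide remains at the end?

Start: (A, Z) = (233, 92).
After α: (229, 90).
After α: (225, 88).
Z = 88 is radium.

Ra-225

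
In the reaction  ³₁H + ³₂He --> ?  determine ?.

Conserve mass number: 3 + 3 = A, so A = 6.
Conserve atomic number: 1 + 2 = Z, so Z = 3.
Z = 3 is lithium, so the species is ⁶₃Li.

Li-6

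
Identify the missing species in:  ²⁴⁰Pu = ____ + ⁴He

U-236

Conserve mass number: 240 = A + 4, so A = 236.
Conserve atomic number: 94 = Z + 2, so Z = 92.
Z = 92 is uranium, so the species is ²³⁶U.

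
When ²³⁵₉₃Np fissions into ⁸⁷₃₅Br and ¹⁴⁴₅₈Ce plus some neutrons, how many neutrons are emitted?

4

Conserve mass number: 235 = 87 + 144 + k, so k = 235 − 231 = 4.
Check atomic number: 93 = 35 + 58 + 0 = 93. ✓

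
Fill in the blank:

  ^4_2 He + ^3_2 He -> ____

Be-7

Conserve mass number: 4 + 3 = A, so A = 7.
Conserve atomic number: 2 + 2 = Z, so Z = 4.
Z = 4 is beryllium, so the species is ^7_4 Be.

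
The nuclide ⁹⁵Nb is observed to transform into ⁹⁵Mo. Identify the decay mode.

ΔA = 95 − 95 = 0; ΔZ = 42 − 41 = +1.
A is unchanged and Z rises by 1 — a neutron has become a proton (β⁻ decay).

beta-minus decay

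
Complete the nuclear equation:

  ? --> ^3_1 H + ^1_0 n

Conserve mass number: A = 3 + 1, so A = 4.
Conserve atomic number: Z = 1 + 0, so Z = 1.
Z = 1 is hydrogen, so the species is ^4_1 H.

H-4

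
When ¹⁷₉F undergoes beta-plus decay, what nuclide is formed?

O-17

Beta-plus decay: mass number changes by +0, atomic number by -1.
A: 17 = 17; Z: 9 − 1 = 8.
Z = 8 is oxygen, so the daughter is ¹⁷₈O.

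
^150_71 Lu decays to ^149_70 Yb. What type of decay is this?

ΔA = 149 − 150 = -1; ΔZ = 70 − 71 = -1.
A drops by 1 and Z drops by 1 — a proton was emitted.

proton emission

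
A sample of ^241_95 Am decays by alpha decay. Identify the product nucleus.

Np-237

Alpha decay: mass number changes by -4, atomic number by -2.
A: 241 − 4 = 237; Z: 95 − 2 = 93.
Z = 93 is neptunium, so the daughter is ^237_93 Np.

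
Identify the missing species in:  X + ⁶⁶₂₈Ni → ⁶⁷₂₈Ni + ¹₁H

deuteron

Conserve mass number: A + 66 = 67 + 1, so A = 2.
Conserve atomic number: Z + 28 = 28 + 1, so Z = 1.
A = 2 and Z = 1 is ²₁H — a deuteron.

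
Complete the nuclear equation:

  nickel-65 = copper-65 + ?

beta-minus particle

Conserve mass number: 65 = 65 + A, so A = 0.
Conserve atomic number: 28 = 29 + Z, so Z = -1.
A = 0 and Z = -1 is e⁻ — a beta-minus particle.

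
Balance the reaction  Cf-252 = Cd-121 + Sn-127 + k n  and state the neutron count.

4

Conserve mass number: 252 = 121 + 127 + k, so k = 252 − 248 = 4.
Check atomic number: 98 = 48 + 50 + 0 = 98. ✓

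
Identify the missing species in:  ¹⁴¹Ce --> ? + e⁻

Conserve mass number: 141 = A + 0, so A = 141.
Conserve atomic number: 58 = Z − 1, so Z = 59.
Z = 59 is praseodymium, so the species is ¹⁴¹Pr.

Pr-141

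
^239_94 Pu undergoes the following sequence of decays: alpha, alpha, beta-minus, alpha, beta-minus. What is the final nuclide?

Start: (A, Z) = (239, 94).
After α: (235, 92).
After α: (231, 90).
After β⁻: (231, 91).
After α: (227, 89).
After β⁻: (227, 90).
Z = 90 is thorium.

Th-227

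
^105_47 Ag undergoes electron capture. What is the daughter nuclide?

Pd-105

Electron capture: mass number changes by +0, atomic number by -1.
A: 105 = 105; Z: 47 − 1 = 46.
Z = 46 is palladium, so the daughter is ^105_46 Pd.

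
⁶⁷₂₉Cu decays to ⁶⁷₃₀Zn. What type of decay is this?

ΔA = 67 − 67 = 0; ΔZ = 30 − 29 = +1.
A is unchanged and Z rises by 1 — a neutron has become a proton (β⁻ decay).

beta-minus decay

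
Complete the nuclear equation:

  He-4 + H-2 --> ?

Conserve mass number: 4 + 2 = A, so A = 6.
Conserve atomic number: 2 + 1 = Z, so Z = 3.
Z = 3 is lithium, so the species is Li-6.

Li-6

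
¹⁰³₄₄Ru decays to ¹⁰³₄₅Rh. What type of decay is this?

beta-minus decay

ΔA = 103 − 103 = 0; ΔZ = 45 − 44 = +1.
A is unchanged and Z rises by 1 — a neutron has become a proton (β⁻ decay).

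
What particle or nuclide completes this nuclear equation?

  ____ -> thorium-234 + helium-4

Conserve mass number: A = 234 + 4, so A = 238.
Conserve atomic number: Z = 90 + 2, so Z = 92.
Z = 92 is uranium, so the species is uranium-238.

U-238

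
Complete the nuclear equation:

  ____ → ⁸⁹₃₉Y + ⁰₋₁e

Sr-89

Conserve mass number: A = 89 + 0, so A = 89.
Conserve atomic number: Z = 39 − 1, so Z = 38.
Z = 38 is strontium, so the species is ⁸⁹₃₈Sr.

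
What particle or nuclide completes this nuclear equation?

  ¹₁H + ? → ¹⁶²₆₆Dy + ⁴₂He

Conserve mass number: 1 + A = 162 + 4, so A = 165.
Conserve atomic number: 1 + Z = 66 + 2, so Z = 67.
Z = 67 is holmium, so the species is ¹⁶⁵₆₇Ho.

Ho-165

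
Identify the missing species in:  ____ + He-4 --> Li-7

Conserve mass number: A + 4 = 7, so A = 3.
Conserve atomic number: Z + 2 = 3, so Z = 1.
A = 3 and Z = 1 is H-3 — a triton.

triton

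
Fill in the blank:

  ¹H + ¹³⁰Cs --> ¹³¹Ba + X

Conserve mass number: 1 + 130 = 131 + A, so A = 0.
Conserve atomic number: 1 + 55 = 56 + Z, so Z = 0.
A = 0 and Z = 0 is γ — a gamma ray.

gamma ray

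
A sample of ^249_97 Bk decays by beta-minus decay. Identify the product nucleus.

Cf-249

Beta-minus decay: mass number changes by +0, atomic number by +1.
A: 249 = 249; Z: 97 + 1 = 98.
Z = 98 is californium, so the daughter is ^249_98 Cf.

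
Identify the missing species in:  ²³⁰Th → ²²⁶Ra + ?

alpha particle

Conserve mass number: 230 = 226 + A, so A = 4.
Conserve atomic number: 90 = 88 + Z, so Z = 2.
A = 4 and Z = 2 is ⁴He — an alpha particle.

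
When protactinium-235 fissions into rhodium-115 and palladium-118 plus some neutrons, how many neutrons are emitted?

Conserve mass number: 235 = 115 + 118 + k, so k = 235 − 233 = 2.
Check atomic number: 91 = 45 + 46 + 0 = 91. ✓

2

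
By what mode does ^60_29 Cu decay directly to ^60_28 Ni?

ΔA = 60 − 60 = 0; ΔZ = 28 − 29 = -1.
A is unchanged and Z drops by 1 — a proton has become a neutron (β⁺ emission or electron capture).

beta-plus decay or electron capture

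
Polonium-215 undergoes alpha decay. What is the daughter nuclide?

Pb-211

Alpha decay: mass number changes by -4, atomic number by -2.
A: 215 − 4 = 211; Z: 84 − 2 = 82.
Z = 82 is lead, so the daughter is lead-211.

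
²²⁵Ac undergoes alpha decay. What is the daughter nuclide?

Alpha decay: mass number changes by -4, atomic number by -2.
A: 225 − 4 = 221; Z: 89 − 2 = 87.
Z = 87 is francium, so the daughter is ²²¹Fr.

Fr-221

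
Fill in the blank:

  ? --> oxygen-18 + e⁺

F-18

Conserve mass number: A = 18 + 0, so A = 18.
Conserve atomic number: Z = 8 + 1, so Z = 9.
Z = 9 is fluorine, so the species is fluorine-18.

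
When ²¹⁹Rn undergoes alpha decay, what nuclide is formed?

Po-215

Alpha decay: mass number changes by -4, atomic number by -2.
A: 219 − 4 = 215; Z: 86 − 2 = 84.
Z = 84 is polonium, so the daughter is ²¹⁵Po.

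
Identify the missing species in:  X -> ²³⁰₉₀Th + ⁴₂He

U-234

Conserve mass number: A = 230 + 4, so A = 234.
Conserve atomic number: Z = 90 + 2, so Z = 92.
Z = 92 is uranium, so the species is ²³⁴₉₂U.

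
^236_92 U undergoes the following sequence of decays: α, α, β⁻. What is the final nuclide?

Start: (A, Z) = (236, 92).
After α: (232, 90).
After α: (228, 88).
After β⁻: (228, 89).
Z = 89 is actinium.

Ac-228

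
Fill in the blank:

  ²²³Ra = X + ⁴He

Rn-219

Conserve mass number: 223 = A + 4, so A = 219.
Conserve atomic number: 88 = Z + 2, so Z = 86.
Z = 86 is radon, so the species is ²¹⁹Rn.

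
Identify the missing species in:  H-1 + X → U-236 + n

Conserve mass number: 1 + A = 236 + 1, so A = 236.
Conserve atomic number: 1 + Z = 92 + 0, so Z = 91.
Z = 91 is protactinium, so the species is Pa-236.

Pa-236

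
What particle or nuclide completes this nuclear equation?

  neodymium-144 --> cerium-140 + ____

Conserve mass number: 144 = 140 + A, so A = 4.
Conserve atomic number: 60 = 58 + Z, so Z = 2.
A = 4 and Z = 2 is helium-4 — an alpha particle.

alpha particle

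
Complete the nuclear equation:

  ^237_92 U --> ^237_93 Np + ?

Conserve mass number: 237 = 237 + A, so A = 0.
Conserve atomic number: 92 = 93 + Z, so Z = -1.
A = 0 and Z = -1 is ^0_-1 e — a beta-minus particle.

beta-minus particle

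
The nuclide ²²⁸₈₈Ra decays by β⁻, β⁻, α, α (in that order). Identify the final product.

Rn-220

Start: (A, Z) = (228, 88).
After β⁻: (228, 89).
After β⁻: (228, 90).
After α: (224, 88).
After α: (220, 86).
Z = 86 is radon.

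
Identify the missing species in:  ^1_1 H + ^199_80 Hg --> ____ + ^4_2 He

Au-196

Conserve mass number: 1 + 199 = A + 4, so A = 196.
Conserve atomic number: 1 + 80 = Z + 2, so Z = 79.
Z = 79 is gold, so the species is ^196_79 Au.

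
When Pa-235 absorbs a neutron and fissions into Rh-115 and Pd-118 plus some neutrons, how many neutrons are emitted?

3

Conserve mass number: 236 = 115 + 118 + k, so k = 236 − 233 = 3.
Check atomic number: 91 = 45 + 46 + 0 = 91. ✓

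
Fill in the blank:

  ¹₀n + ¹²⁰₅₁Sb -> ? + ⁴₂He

Conserve mass number: 1 + 120 = A + 4, so A = 117.
Conserve atomic number: 0 + 51 = Z + 2, so Z = 49.
Z = 49 is indium, so the species is ¹¹⁷₄₉In.

In-117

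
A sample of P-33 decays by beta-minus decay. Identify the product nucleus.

S-33

Beta-minus decay: mass number changes by +0, atomic number by +1.
A: 33 = 33; Z: 15 + 1 = 16.
Z = 16 is sulfur, so the daughter is S-33.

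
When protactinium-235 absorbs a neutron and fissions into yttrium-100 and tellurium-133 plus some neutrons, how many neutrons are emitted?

3

Conserve mass number: 236 = 100 + 133 + k, so k = 236 − 233 = 3.
Check atomic number: 91 = 39 + 52 + 0 = 91. ✓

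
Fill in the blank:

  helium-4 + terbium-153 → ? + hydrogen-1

Dy-156

Conserve mass number: 4 + 153 = A + 1, so A = 156.
Conserve atomic number: 2 + 65 = Z + 1, so Z = 66.
Z = 66 is dysprosium, so the species is dysprosium-156.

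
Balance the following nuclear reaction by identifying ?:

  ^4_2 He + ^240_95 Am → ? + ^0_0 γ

Conserve mass number: 4 + 240 = A + 0, so A = 244.
Conserve atomic number: 2 + 95 = Z + 0, so Z = 97.
Z = 97 is berkelium, so the species is ^244_97 Bk.

Bk-244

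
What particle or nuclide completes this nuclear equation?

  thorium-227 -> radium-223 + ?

alpha particle

Conserve mass number: 227 = 223 + A, so A = 4.
Conserve atomic number: 90 = 88 + Z, so Z = 2.
A = 4 and Z = 2 is helium-4 — an alpha particle.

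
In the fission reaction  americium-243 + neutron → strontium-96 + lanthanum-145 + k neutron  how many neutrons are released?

3

Conserve mass number: 244 = 96 + 145 + k, so k = 244 − 241 = 3.
Check atomic number: 95 = 38 + 57 + 0 = 95. ✓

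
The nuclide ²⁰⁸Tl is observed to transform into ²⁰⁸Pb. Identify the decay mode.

ΔA = 208 − 208 = 0; ΔZ = 82 − 81 = +1.
A is unchanged and Z rises by 1 — a neutron has become a proton (β⁻ decay).

beta-minus decay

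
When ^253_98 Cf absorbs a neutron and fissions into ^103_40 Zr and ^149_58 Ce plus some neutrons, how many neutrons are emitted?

Conserve mass number: 254 = 103 + 149 + k, so k = 254 − 252 = 2.
Check atomic number: 98 = 40 + 58 + 0 = 98. ✓

2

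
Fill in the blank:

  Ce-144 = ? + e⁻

Conserve mass number: 144 = A + 0, so A = 144.
Conserve atomic number: 58 = Z − 1, so Z = 59.
Z = 59 is praseodymium, so the species is Pr-144.

Pr-144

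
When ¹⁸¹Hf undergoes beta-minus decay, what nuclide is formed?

Ta-181

Beta-minus decay: mass number changes by +0, atomic number by +1.
A: 181 = 181; Z: 72 + 1 = 73.
Z = 73 is tantalum, so the daughter is ¹⁸¹Ta.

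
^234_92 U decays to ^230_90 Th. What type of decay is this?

alpha decay

ΔA = 230 − 234 = -4; ΔZ = 90 − 92 = -2.
A drops by 4 and Z drops by 2 — the signature of alpha emission.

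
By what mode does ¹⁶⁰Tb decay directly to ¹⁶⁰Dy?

ΔA = 160 − 160 = 0; ΔZ = 66 − 65 = +1.
A is unchanged and Z rises by 1 — a neutron has become a proton (β⁻ decay).

beta-minus decay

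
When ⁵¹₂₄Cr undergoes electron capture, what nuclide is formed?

Electron capture: mass number changes by +0, atomic number by -1.
A: 51 = 51; Z: 24 − 1 = 23.
Z = 23 is vanadium, so the daughter is ⁵¹₂₃V.

V-51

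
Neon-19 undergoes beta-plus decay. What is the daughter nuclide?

Beta-plus decay: mass number changes by +0, atomic number by -1.
A: 19 = 19; Z: 10 − 1 = 9.
Z = 9 is fluorine, so the daughter is fluorine-19.

F-19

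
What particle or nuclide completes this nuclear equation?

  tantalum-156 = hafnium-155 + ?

Conserve mass number: 156 = 155 + A, so A = 1.
Conserve atomic number: 73 = 72 + Z, so Z = 1.
A = 1 and Z = 1 is hydrogen-1 — a proton.

proton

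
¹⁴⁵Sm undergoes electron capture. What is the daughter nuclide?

Electron capture: mass number changes by +0, atomic number by -1.
A: 145 = 145; Z: 62 − 1 = 61.
Z = 61 is promethium, so the daughter is ¹⁴⁵Pm.

Pm-145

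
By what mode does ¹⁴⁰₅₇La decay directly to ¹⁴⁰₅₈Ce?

ΔA = 140 − 140 = 0; ΔZ = 58 − 57 = +1.
A is unchanged and Z rises by 1 — a neutron has become a proton (β⁻ decay).

beta-minus decay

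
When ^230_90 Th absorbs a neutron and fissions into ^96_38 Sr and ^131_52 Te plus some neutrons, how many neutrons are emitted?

4

Conserve mass number: 231 = 96 + 131 + k, so k = 231 − 227 = 4.
Check atomic number: 90 = 38 + 52 + 0 = 90. ✓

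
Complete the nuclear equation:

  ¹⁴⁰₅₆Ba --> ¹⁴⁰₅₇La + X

Conserve mass number: 140 = 140 + A, so A = 0.
Conserve atomic number: 56 = 57 + Z, so Z = -1.
A = 0 and Z = -1 is ⁰₋₁e — a beta-minus particle.

beta-minus particle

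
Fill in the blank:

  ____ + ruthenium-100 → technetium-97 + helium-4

proton

Conserve mass number: A + 100 = 97 + 4, so A = 1.
Conserve atomic number: Z + 44 = 43 + 2, so Z = 1.
A = 1 and Z = 1 is hydrogen-1 — a proton.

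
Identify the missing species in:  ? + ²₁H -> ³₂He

proton

Conserve mass number: A + 2 = 3, so A = 1.
Conserve atomic number: Z + 1 = 2, so Z = 1.
A = 1 and Z = 1 is ¹₁H — a proton.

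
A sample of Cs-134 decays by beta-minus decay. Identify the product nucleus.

Beta-minus decay: mass number changes by +0, atomic number by +1.
A: 134 = 134; Z: 55 + 1 = 56.
Z = 56 is barium, so the daughter is Ba-134.

Ba-134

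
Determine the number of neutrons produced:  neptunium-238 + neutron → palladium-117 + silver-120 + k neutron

2

Conserve mass number: 239 = 117 + 120 + k, so k = 239 − 237 = 2.
Check atomic number: 93 = 46 + 47 + 0 = 93. ✓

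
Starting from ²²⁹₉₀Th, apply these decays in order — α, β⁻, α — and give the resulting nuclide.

Start: (A, Z) = (229, 90).
After α: (225, 88).
After β⁻: (225, 89).
After α: (221, 87).
Z = 87 is francium.

Fr-221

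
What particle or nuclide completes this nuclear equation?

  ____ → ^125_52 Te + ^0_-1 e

Sb-125

Conserve mass number: A = 125 + 0, so A = 125.
Conserve atomic number: Z = 52 − 1, so Z = 51.
Z = 51 is antimony, so the species is ^125_51 Sb.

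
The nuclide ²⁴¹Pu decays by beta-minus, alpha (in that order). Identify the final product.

Start: (A, Z) = (241, 94).
After β⁻: (241, 95).
After α: (237, 93).
Z = 93 is neptunium.

Np-237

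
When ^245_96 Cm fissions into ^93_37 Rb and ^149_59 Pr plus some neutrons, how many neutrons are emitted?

3

Conserve mass number: 245 = 93 + 149 + k, so k = 245 − 242 = 3.
Check atomic number: 96 = 37 + 59 + 0 = 96. ✓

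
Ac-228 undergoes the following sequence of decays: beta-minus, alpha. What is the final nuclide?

Start: (A, Z) = (228, 89).
After β⁻: (228, 90).
After α: (224, 88).
Z = 88 is radium.

Ra-224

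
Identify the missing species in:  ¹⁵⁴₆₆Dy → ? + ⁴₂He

Conserve mass number: 154 = A + 4, so A = 150.
Conserve atomic number: 66 = Z + 2, so Z = 64.
Z = 64 is gadolinium, so the species is ¹⁵⁰₆₄Gd.

Gd-150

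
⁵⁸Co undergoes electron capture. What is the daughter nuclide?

Electron capture: mass number changes by +0, atomic number by -1.
A: 58 = 58; Z: 27 − 1 = 26.
Z = 26 is iron, so the daughter is ⁵⁸Fe.

Fe-58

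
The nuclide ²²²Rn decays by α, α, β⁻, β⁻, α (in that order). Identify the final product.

Start: (A, Z) = (222, 86).
After α: (218, 84).
After α: (214, 82).
After β⁻: (214, 83).
After β⁻: (214, 84).
After α: (210, 82).
Z = 82 is lead.

Pb-210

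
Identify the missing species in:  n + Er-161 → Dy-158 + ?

alpha particle

Conserve mass number: 1 + 161 = 158 + A, so A = 4.
Conserve atomic number: 0 + 68 = 66 + Z, so Z = 2.
A = 4 and Z = 2 is He-4 — an alpha particle.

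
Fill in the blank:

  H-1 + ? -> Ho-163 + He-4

Conserve mass number: 1 + A = 163 + 4, so A = 166.
Conserve atomic number: 1 + Z = 67 + 2, so Z = 68.
Z = 68 is erbium, so the species is Er-166.

Er-166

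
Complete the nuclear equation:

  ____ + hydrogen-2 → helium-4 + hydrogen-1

He-3

Conserve mass number: A + 2 = 4 + 1, so A = 3.
Conserve atomic number: Z + 1 = 2 + 1, so Z = 2.
Z = 2 is helium, so the species is helium-3.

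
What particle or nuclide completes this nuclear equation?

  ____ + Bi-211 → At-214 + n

alpha particle

Conserve mass number: A + 211 = 214 + 1, so A = 4.
Conserve atomic number: Z + 83 = 85 + 0, so Z = 2.
A = 4 and Z = 2 is He-4 — an alpha particle.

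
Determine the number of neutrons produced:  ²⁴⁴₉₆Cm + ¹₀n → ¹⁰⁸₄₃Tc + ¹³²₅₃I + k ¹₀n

5

Conserve mass number: 245 = 108 + 132 + k, so k = 245 − 240 = 5.
Check atomic number: 96 = 43 + 53 + 0 = 96. ✓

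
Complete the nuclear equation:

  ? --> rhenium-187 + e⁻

W-187

Conserve mass number: A = 187 + 0, so A = 187.
Conserve atomic number: Z = 75 − 1, so Z = 74.
Z = 74 is tungsten, so the species is tungsten-187.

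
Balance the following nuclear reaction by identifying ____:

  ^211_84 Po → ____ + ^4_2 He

Pb-207

Conserve mass number: 211 = A + 4, so A = 207.
Conserve atomic number: 84 = Z + 2, so Z = 82.
Z = 82 is lead, so the species is ^207_82 Pb.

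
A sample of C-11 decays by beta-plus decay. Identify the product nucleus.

Beta-plus decay: mass number changes by +0, atomic number by -1.
A: 11 = 11; Z: 6 − 1 = 5.
Z = 5 is boron, so the daughter is B-11.

B-11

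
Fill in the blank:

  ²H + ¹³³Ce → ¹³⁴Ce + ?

Conserve mass number: 2 + 133 = 134 + A, so A = 1.
Conserve atomic number: 1 + 58 = 58 + Z, so Z = 1.
A = 1 and Z = 1 is ¹H — a proton.

proton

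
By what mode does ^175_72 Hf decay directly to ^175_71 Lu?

beta-plus decay or electron capture

ΔA = 175 − 175 = 0; ΔZ = 71 − 72 = -1.
A is unchanged and Z drops by 1 — a proton has become a neutron (β⁺ emission or electron capture).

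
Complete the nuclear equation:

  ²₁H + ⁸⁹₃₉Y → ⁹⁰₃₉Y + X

Conserve mass number: 2 + 89 = 90 + A, so A = 1.
Conserve atomic number: 1 + 39 = 39 + Z, so Z = 1.
A = 1 and Z = 1 is ¹₁H — a proton.

proton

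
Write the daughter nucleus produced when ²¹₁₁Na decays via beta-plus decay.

Ne-21

Beta-plus decay: mass number changes by +0, atomic number by -1.
A: 21 = 21; Z: 11 − 1 = 10.
Z = 10 is neon, so the daughter is ²¹₁₀Ne.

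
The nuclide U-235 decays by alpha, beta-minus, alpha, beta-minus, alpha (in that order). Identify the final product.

Ra-223

Start: (A, Z) = (235, 92).
After α: (231, 90).
After β⁻: (231, 91).
After α: (227, 89).
After β⁻: (227, 90).
After α: (223, 88).
Z = 88 is radium.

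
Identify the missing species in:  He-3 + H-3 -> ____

Conserve mass number: 3 + 3 = A, so A = 6.
Conserve atomic number: 2 + 1 = Z, so Z = 3.
Z = 3 is lithium, so the species is Li-6.

Li-6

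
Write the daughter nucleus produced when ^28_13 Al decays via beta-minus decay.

Beta-minus decay: mass number changes by +0, atomic number by +1.
A: 28 = 28; Z: 13 + 1 = 14.
Z = 14 is silicon, so the daughter is ^28_14 Si.

Si-28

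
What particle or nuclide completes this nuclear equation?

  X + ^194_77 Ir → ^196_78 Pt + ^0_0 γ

deuteron

Conserve mass number: A + 194 = 196 + 0, so A = 2.
Conserve atomic number: Z + 77 = 78 + 0, so Z = 1.
A = 2 and Z = 1 is ^2_1 H — a deuteron.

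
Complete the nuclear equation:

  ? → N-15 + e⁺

Conserve mass number: A = 15 + 0, so A = 15.
Conserve atomic number: Z = 7 + 1, so Z = 8.
Z = 8 is oxygen, so the species is O-15.

O-15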